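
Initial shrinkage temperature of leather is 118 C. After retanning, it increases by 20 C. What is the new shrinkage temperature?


138 C

New Ts = 118 + 20 = 138 C


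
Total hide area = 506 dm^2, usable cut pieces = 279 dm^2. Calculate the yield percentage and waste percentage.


Yield = 55.1%
Waste = 44.9%


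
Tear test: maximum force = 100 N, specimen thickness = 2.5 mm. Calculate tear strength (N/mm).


Tear strength = force / thickness
Tear = 100 / 2.5 = 40.0 N/mm


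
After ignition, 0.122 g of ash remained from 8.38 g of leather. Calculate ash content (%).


Ash% = 0.122 / 8.38 x 100
Ash% = 1.46%


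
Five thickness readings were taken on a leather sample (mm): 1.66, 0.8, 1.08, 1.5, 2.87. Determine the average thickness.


1.58 mm


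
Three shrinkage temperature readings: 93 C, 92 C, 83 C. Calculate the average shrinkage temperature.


Average = (93 + 92 + 83) / 3
Average = 268 / 3 = 89.3 C


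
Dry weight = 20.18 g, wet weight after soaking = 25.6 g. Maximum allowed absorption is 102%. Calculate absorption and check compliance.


Absorption = 26.9%
Compliant: Yes

WA = (25.6 - 20.18) / 20.18 x 100 = 26.9%
Maximum allowed: 102%
Compliant: Yes


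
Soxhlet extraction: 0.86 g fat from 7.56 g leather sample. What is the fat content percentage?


Fat content = 0.86 / 7.56 x 100
Fat = 11.4%


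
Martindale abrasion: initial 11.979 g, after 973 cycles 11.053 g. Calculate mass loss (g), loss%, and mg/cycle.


Loss = 11.979 - 11.053 = 0.926 g
Loss% = 0.926 / 11.979 x 100 = 7.73%
Rate = 0.926 / 973 x 1000 = 0.952 mg/cycle


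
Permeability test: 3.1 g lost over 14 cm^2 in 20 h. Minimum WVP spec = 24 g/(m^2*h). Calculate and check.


WVP = 3.1 / (14 x 20) x 10000 = 110.71 g/(m^2*h)
Minimum: 24 g/(m^2*h)
Meets spec: Yes


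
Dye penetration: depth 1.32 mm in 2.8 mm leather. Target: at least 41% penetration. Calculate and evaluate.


Penetration = 47.1%
Meets target: Yes

Penetration = 1.32 / 2.8 x 100 = 47.1%
Target: 41%
Meets target: Yes


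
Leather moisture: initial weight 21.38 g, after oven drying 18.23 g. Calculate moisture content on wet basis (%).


Moisture = 21.38 - 18.23 = 3.15 g
MC = 3.15 / 21.38 x 100 = 14.7%


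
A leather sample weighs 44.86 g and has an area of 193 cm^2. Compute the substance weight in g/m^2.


2324.4 g/m^2


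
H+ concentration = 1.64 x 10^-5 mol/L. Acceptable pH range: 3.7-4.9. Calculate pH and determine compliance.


pH = 4.79
Compliant: Yes

pH = -log10(1.64 x 10^-5) = 4.79
Range: 3.7 to 4.9
Compliant: Yes


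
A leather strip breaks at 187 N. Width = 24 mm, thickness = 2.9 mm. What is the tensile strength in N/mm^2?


Cross-sectional area = 24 x 2.9 = 69.6 mm^2
Tensile strength = 187 / 69.6 = 2.69 N/mm^2


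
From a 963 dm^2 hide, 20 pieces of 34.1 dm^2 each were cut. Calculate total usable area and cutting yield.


Total usable = 20 x 34.1 = 682.0 dm^2
Yield = 682.0 / 963 x 100 = 70.8%


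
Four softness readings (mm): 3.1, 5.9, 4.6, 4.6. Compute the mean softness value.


4.55 mm


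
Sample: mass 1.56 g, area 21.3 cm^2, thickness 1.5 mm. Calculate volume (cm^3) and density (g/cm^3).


Thickness in cm = 1.5 / 10 = 0.15 cm
Volume = 21.3 x 0.15 = 3.195 cm^3
Density = 1.56 / 3.195 = 0.488 g/cm^3


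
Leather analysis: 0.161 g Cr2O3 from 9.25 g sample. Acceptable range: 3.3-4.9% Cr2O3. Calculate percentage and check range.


Cr2O3% = 0.161 / 9.25 x 100 = 1.74%
Acceptable range: 3.3 to 4.9%
Within range: No


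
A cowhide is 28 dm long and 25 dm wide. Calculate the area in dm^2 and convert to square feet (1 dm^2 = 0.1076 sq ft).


Area = 28 x 25 = 700 dm^2
Conversion: 700 x 0.1076 = 75.32 sq ft


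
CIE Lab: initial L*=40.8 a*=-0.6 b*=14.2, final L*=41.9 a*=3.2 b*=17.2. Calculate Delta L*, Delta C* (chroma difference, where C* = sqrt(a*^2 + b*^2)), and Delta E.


Delta L* = 41.9 - 40.8 = 1.1
C1* = sqrt((-0.6)^2 + (14.2)^2) = 14.213
C2* = sqrt((3.2)^2 + (17.2)^2) = 17.495
Delta C* = 17.495 - 14.213 = 3.28
Delta E = sqrt((1.1)^2 + (3.8)^2 + (3.0)^2) = 4.96


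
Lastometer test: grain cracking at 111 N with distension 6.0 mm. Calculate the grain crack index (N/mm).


Grain crack index = force / distension
Index = 111 / 6.0 = 18.5 N/mm


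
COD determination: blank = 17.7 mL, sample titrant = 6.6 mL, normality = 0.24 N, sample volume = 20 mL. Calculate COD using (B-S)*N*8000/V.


COD = (17.7 - 6.6) x 0.24 x 8000 / 20
COD = 11.1 x 0.24 x 8000 / 20
COD = 1065.6 mg/L


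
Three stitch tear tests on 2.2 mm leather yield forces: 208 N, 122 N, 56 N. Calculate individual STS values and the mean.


STS1 = 94.5 N/mm
STS2 = 55.5 N/mm
STS3 = 25.5 N/mm
Mean = 58.5 N/mm


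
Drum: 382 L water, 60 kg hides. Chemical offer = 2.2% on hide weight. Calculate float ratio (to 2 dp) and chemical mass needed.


Float ratio = 6.37
Chemical needed = 1.32 kg

Float ratio = 382 / 60 = 6.37
Chemical = 60 x 2.2 / 100 = 1.32 kg


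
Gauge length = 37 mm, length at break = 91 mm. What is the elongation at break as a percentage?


145.9%


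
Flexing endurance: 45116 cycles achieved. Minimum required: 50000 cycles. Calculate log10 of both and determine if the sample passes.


Achieved: log10 = 4.65
Required: log10 = 4.70
Passes: No

log10(45116) = 4.65
log10(50000) = 4.70
Passes: No


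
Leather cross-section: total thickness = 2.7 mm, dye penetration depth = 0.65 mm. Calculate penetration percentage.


24.1%

Penetration% = 0.65 / 2.7 x 100
Penetration = 24.1%


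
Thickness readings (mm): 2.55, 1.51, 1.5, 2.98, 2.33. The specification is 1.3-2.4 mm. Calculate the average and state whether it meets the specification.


Average = 2.17 mm
Within specification: Yes

Sum = 10.87
Average = 10.87 / 5 = 2.17 mm
Specification range: 1.3 to 2.4 mm
Within spec: Yes


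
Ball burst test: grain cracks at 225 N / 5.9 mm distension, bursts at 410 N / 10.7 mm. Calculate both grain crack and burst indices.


Crack index = 225 / 5.9 = 38.1 N/mm
Burst index = 410 / 10.7 = 38.3 N/mm


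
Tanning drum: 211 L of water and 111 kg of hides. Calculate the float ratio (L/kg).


Float ratio = water / hide weight
Ratio = 211 / 111 = 1.9


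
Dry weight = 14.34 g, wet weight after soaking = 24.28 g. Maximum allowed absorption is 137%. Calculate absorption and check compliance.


WA = (24.28 - 14.34) / 14.34 x 100 = 69.3%
Maximum allowed: 137%
Compliant: Yes


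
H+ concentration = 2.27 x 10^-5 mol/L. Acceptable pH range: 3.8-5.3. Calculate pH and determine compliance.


pH = 4.64
Compliant: Yes

pH = -log10(2.27 x 10^-5) = 4.64
Range: 3.8 to 5.3
Compliant: Yes


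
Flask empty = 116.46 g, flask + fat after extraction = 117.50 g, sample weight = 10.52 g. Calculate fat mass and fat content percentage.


Fat mass = 117.50 - 116.46 = 1.04 g
Fat% = 1.04 / 10.52 x 100 = 9.9%


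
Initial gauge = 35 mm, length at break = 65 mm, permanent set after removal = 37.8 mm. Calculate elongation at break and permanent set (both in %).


Elongation at break = 85.7%
Permanent set = 8.0%

Elongation at break = (65 - 35) / 35 x 100 = 85.7%
Permanent set = (37.8 - 35) / 35 x 100 = 8.0%


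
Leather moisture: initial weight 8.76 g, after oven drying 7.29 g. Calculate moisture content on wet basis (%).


16.8%


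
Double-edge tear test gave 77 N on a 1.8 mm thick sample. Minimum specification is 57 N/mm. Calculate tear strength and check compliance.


Tear strength = 77 / 1.8 = 42.8 N/mm
Required minimum = 57 N/mm
Compliant: No


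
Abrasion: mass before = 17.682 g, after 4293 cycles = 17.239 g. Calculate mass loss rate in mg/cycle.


0.103 mg/cycle

Mass loss = 17.682 - 17.239 = 0.443 g
Rate = 0.443 / 4293 x 1000 = 0.103 mg/cycle


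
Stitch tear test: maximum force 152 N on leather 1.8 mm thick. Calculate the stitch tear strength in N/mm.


Stitch tear strength = force / thickness
STS = 152 / 1.8 = 84.4 N/mm


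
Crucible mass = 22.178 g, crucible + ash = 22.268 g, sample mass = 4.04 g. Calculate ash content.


Ash mass = 22.268 - 22.178 = 0.090 g
Ash% = 0.090 / 4.04 x 100 = 2.23%


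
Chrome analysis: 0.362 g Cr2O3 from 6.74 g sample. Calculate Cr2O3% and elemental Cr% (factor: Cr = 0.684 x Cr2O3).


Cr2O3 = 5.37%
Cr = 3.67%

Cr2O3% = 0.362 / 6.74 x 100 = 5.37%
Cr% = 5.37 x 0.684 = 3.67%


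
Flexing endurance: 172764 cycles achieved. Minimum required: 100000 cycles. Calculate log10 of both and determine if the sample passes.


Achieved: log10 = 5.24
Required: log10 = 5.00
Passes: Yes


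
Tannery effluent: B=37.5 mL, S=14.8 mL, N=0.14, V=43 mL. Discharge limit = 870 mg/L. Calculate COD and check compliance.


COD = 591.3 mg/L
Compliant: Yes


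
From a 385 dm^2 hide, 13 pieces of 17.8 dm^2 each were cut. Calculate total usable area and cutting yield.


Usable area = 231.4 dm^2
Yield = 60.1%


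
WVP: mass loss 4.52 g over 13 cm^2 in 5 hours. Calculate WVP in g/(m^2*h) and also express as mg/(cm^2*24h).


WVP = 695.38 g/(m^2*h)
Daily rate = 1668.92 mg/(cm^2*24h)


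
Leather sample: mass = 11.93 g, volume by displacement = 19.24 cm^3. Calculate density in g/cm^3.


0.620 g/cm^3

Density = mass / volume
Density = 11.93 / 19.24 = 0.620 g/cm^3


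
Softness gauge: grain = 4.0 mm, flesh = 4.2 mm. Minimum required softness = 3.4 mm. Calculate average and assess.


Average softness = 4.10 mm
Meets requirement: Yes


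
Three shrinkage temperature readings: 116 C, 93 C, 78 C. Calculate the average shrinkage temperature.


95.7 C

Average = (116 + 93 + 78) / 3
Average = 287 / 3 = 95.7 C


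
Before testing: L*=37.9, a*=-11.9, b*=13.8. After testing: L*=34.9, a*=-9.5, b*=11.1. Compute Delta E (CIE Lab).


dL = 34.9 - 37.9 = -3.0
da = -9.5 - (-11.9) = 2.4
db = 11.1 - 13.8 = -2.7
dE = sqrt((-3.0)^2 + (2.4)^2 + (-2.7)^2) = 4.70


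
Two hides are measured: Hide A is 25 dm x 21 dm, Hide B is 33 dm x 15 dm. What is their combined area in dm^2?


Hide A area = 25 x 21 = 525 dm^2
Hide B area = 33 x 15 = 495 dm^2
Total = 525 + 495 = 1020 dm^2


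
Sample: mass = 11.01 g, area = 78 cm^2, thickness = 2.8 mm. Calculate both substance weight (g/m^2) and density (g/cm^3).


SW = 11.01 / 78 x 10000 = 1411.5 g/m^2
Volume = 78 x 2.8 / 10 = 21.84 cm^3
Density = 11.01 / 21.84 = 0.504 g/cm^3


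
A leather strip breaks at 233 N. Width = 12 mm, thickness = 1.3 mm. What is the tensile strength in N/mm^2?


Cross-sectional area = 12 x 1.3 = 15.6 mm^2
Tensile strength = 233 / 15.6 = 14.94 N/mm^2


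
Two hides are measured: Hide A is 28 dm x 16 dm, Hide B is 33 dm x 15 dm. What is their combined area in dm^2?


943 dm^2


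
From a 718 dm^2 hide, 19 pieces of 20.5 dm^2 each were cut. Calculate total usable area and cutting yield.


Usable area = 389.5 dm^2
Yield = 54.2%

Total usable = 19 x 20.5 = 389.5 dm^2
Yield = 389.5 / 718 x 100 = 54.2%


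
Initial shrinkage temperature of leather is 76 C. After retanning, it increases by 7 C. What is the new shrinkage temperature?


New Ts = 76 + 7 = 83 C


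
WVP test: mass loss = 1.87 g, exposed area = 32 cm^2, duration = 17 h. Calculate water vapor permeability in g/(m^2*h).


WVP = mass_loss / (area x time) x 10000
WVP = 1.87 / (32 x 17) x 10000
WVP = 1.87 / 544 x 10000 = 34.38 g/(m^2*h)


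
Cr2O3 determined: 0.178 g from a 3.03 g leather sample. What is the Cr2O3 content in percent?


Cr2O3% = 0.178 / 3.03 x 100
Cr2O3% = 5.87%


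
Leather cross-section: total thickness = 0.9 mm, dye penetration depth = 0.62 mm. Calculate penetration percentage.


68.9%

Penetration% = 0.62 / 0.9 x 100
Penetration = 68.9%


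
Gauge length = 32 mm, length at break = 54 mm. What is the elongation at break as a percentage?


Extension = 54 - 32 = 22 mm
Elongation = 22 / 32 x 100 = 68.8%


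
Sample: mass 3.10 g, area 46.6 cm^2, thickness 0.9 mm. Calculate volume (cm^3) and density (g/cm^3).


Volume = 4.194 cm^3
Density = 0.739 g/cm^3

Thickness in cm = 0.9 / 10 = 0.09 cm
Volume = 46.6 x 0.09 = 4.194 cm^3
Density = 3.10 / 4.194 = 0.739 g/cm^3


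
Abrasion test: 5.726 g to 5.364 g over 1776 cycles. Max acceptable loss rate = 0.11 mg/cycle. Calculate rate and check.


Loss = 5.726 - 5.364 = 0.362 g
Rate = 0.362 g / 1776 cycles x 1000 = 0.204 mg/cycle
Max = 0.11 mg/cycle
Passes: No


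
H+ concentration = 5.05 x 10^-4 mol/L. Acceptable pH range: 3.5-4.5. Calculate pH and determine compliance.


pH = 3.30
Compliant: No


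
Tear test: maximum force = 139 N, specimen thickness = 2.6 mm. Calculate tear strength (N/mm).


Tear strength = force / thickness
Tear = 139 / 2.6 = 53.5 N/mm


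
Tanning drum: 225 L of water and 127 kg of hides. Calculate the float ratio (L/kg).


1.8

Float ratio = water / hide weight
Ratio = 225 / 127 = 1.8


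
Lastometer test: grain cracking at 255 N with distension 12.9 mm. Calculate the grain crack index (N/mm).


19.8 N/mm

Grain crack index = force / distension
Index = 255 / 12.9 = 19.8 N/mm


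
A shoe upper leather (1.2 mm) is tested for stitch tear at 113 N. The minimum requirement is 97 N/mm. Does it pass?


STS = 94.2 N/mm
Passes: No

STS = 113 / 1.2 = 94.2 N/mm
Minimum required: 97 N/mm
Passes: No


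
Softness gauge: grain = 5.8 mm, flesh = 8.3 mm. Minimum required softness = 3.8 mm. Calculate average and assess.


Average = (5.8 + 8.3) / 2 = 7.05 mm
Minimum = 3.8 mm
Meets requirement: Yes


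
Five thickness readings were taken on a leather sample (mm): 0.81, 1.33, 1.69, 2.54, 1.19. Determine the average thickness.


1.51 mm

Sum = 0.81 + 1.33 + 1.69 + 2.54 + 1.19 = 7.56
Average = 7.56 / 5 = 1.51 mm


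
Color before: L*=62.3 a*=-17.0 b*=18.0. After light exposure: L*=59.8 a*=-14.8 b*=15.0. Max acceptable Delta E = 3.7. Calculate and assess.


dL = -2.5, da = 2.2, db = -3.0
dE = sqrt((-2.5)^2 + (2.2)^2 + (-3.0)^2) = 4.48
Max = 3.7
Passes: No


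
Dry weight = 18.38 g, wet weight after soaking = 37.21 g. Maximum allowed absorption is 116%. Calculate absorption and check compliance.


Absorption = 102.4%
Compliant: Yes


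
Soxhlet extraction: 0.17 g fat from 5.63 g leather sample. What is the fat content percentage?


Fat content = 0.17 / 5.63 x 100
Fat = 3.0%


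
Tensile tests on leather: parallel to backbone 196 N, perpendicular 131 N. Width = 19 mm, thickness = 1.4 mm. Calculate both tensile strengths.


Parallel = 7.37 N/mm^2
Perpendicular = 4.92 N/mm^2

Area = 19 x 1.4 = 26.6 mm^2
TS (parallel) = 196 / 26.6 = 7.37 N/mm^2
TS (perpendicular) = 131 / 26.6 = 4.92 N/mm^2


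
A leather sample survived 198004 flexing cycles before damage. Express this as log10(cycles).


log10(198004) = 5.30


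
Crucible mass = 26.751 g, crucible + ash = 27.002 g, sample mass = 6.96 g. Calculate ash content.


Ash mass = 27.002 - 26.751 = 0.251 g
Ash% = 0.251 / 6.96 x 100 = 3.61%


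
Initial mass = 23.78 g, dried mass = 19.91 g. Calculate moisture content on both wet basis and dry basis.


Moisture lost = 23.78 - 19.91 = 3.87 g
Wet basis MC = 3.87 / 23.78 x 100 = 16.3%
Dry basis MC = 3.87 / 19.91 x 100 = 19.4%


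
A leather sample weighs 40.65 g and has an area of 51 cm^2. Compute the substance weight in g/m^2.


7970.6 g/m^2


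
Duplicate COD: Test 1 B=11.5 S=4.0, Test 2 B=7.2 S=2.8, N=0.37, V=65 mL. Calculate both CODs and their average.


COD1 = (11.5 - 4.0) x 0.37 x 8000 / 65 = 341.5 mg/L
COD2 = (7.2 - 2.8) x 0.37 x 8000 / 65 = 200.4 mg/L
Average = (341.5 + 200.4) / 2 = 271.0 mg/L


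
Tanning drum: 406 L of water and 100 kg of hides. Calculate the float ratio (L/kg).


4.1

Float ratio = water / hide weight
Ratio = 406 / 100 = 4.1


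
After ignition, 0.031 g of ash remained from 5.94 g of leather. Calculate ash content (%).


0.52%


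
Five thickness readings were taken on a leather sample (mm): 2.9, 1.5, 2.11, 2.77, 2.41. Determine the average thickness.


2.34 mm


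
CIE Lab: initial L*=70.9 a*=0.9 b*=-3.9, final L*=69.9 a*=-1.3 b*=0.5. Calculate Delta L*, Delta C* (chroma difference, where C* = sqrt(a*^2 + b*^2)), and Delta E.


Delta L* = 69.9 - 70.9 = -1.0
C1* = sqrt((0.9)^2 + (-3.9)^2) = 4.002
C2* = sqrt((-1.3)^2 + (0.5)^2) = 1.393
Delta C* = 1.393 - 4.002 = -2.61
Delta E = sqrt((-1.0)^2 + (-2.2)^2 + (4.4)^2) = 5.02


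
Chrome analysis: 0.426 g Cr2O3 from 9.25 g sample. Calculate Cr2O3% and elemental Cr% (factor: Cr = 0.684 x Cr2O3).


Cr2O3 = 4.61%
Cr = 3.15%

Cr2O3% = 0.426 / 9.25 x 100 = 4.61%
Cr% = 4.61 x 0.684 = 3.15%


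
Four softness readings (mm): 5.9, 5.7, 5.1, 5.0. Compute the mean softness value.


5.43 mm

Sum = 5.9 + 5.7 + 5.1 + 5.0
Mean = 21.7 / 4 = 5.43 mm


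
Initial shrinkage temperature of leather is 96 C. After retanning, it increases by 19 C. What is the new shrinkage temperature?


115 C

New Ts = 96 + 19 = 115 C


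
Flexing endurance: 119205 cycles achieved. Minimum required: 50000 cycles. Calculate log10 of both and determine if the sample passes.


Achieved: log10 = 5.08
Required: log10 = 4.70
Passes: Yes

log10(119205) = 5.08
log10(50000) = 4.70
Passes: Yes


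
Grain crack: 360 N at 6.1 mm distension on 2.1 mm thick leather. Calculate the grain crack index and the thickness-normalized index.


Crack index = 360 / 6.1 = 59.0 N/mm
Normalized = 59.0 / 2.1 = 28.1 N/mm per mm


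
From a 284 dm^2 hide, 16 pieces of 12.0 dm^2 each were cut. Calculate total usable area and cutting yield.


Total usable = 16 x 12.0 = 192.0 dm^2
Yield = 192.0 / 284 x 100 = 67.6%


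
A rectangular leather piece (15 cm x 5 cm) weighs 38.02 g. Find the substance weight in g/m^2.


Area = 15 x 5 = 75 cm^2
SW = 38.02 / 75 x 10000 = 5069.3 g/m^2


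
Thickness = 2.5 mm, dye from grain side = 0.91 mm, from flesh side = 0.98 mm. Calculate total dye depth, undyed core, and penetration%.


Total dyed = 1.89 mm
Undyed core = 0.61 mm
Penetration = 75.6%

Total dyed = 0.91 + 0.98 = 1.89 mm
Undyed core = 2.5 - 1.89 = 0.61 mm
Penetration = 1.89 / 2.5 x 100 = 75.6%


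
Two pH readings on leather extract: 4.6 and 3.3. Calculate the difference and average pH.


Difference = 1.3
Average pH = 3.95

Difference = |4.6 - 3.3| = 1.3
Average = (4.6 + 3.3) / 2 = 3.95


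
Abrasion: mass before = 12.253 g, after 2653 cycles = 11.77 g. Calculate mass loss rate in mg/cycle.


Mass loss = 12.253 - 11.77 = 0.483 g
Rate = 0.483 / 2653 x 1000 = 0.182 mg/cycle


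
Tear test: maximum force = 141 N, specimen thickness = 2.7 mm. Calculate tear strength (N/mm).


52.2 N/mm

Tear strength = force / thickness
Tear = 141 / 2.7 = 52.2 N/mm


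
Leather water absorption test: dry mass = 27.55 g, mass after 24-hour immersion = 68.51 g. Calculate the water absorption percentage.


148.7%

Water absorbed = 68.51 - 27.55 = 40.96 g
WA% = 40.96 / 27.55 x 100 = 148.7%


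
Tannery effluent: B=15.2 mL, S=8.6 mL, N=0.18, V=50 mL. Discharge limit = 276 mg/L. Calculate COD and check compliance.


COD = 190.1 mg/L
Compliant: Yes

COD = (15.2 - 8.6) x 0.18 x 8000 / 50 = 190.1 mg/L
Limit: 276 mg/L
Compliant: Yes


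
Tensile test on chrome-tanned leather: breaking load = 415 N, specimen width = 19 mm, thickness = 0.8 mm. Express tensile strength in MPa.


Cross-section = 19 x 0.8 = 15.2 mm^2
TS = 415 / 15.2 = 27.30 MPa
(1 N/mm^2 = 1 MPa)


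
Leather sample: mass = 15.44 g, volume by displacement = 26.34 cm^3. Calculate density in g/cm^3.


0.586 g/cm^3


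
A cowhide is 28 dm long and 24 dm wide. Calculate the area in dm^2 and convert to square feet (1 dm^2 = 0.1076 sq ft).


Area = 28 x 24 = 672 dm^2
Conversion: 672 x 0.1076 = 72.31 sq ft


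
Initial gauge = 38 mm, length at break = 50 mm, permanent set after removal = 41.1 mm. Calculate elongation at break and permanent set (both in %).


Elongation at break = 31.6%
Permanent set = 8.2%

Elongation at break = (50 - 38) / 38 x 100 = 31.6%
Permanent set = (41.1 - 38) / 38 x 100 = 8.2%


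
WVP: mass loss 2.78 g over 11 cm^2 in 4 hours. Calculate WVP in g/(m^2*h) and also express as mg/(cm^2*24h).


WVP = 631.82 g/(m^2*h)
Daily rate = 1516.36 mg/(cm^2*24h)

WVP = 2.78 / (11 x 4) x 10000 = 631.82 g/(m^2*h)
Mass loss in mg = 2.78 x 1000 = 2780 mg
Per cm^2 per 24h in mg: 2780 x 24 / (11 x 4) = 66720 / 44 = 1516.36 mg/(cm^2*24h)


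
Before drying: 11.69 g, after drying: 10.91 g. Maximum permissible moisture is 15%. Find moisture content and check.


MC = (11.69 - 10.91) / 11.69 x 100 = 6.7%
Maximum: 15%
Acceptable: Yes


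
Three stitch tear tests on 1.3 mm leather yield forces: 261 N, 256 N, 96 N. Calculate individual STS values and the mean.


STS1 = 200.8 N/mm
STS2 = 196.9 N/mm
STS3 = 73.8 N/mm
Mean = 157.2 N/mm

STS1 = 261 / 1.3 = 200.8 N/mm
STS2 = 256 / 1.3 = 196.9 N/mm
STS3 = 96 / 1.3 = 73.8 N/mm
Mean = (200.8 + 196.9 + 73.8) / 3 = 157.2 N/mm


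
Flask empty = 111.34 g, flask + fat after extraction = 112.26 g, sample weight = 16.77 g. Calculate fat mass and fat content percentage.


Fat mass = 0.92 g
Fat content = 5.5%

Fat mass = 112.26 - 111.34 = 0.92 g
Fat% = 0.92 / 16.77 x 100 = 5.5%


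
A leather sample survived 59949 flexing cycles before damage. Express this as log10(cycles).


log10(59949) = 4.78


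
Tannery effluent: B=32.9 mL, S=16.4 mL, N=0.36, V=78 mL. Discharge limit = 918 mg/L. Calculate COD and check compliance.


COD = (32.9 - 16.4) x 0.36 x 8000 / 78 = 609.2 mg/L
Limit: 918 mg/L
Compliant: Yes


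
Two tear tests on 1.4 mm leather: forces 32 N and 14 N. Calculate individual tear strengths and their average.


Tear 1 = 32 / 1.4 = 22.9 N/mm
Tear 2 = 14 / 1.4 = 10.0 N/mm
Average = (22.9 + 10.0) / 2 = 16.5 N/mm


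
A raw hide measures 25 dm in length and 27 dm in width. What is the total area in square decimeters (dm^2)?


Area = length x width
Area = 25 x 27 = 675 dm^2


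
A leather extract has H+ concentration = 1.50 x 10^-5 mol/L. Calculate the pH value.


pH = 4.82

pH = -log10[H+]
pH = -log10(1.50 x 10^-5) = 4.82


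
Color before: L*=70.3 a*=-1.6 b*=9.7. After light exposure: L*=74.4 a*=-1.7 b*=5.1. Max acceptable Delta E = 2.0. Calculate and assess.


Delta E = 6.16
Passes: No

dL = 4.1, da = -0.1, db = -4.6
dE = sqrt((4.1)^2 + (-0.1)^2 + (-4.6)^2) = 6.16
Max = 2.0
Passes: No


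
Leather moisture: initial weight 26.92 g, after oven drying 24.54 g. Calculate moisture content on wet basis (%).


Moisture = 26.92 - 24.54 = 2.38 g
MC = 2.38 / 26.92 x 100 = 8.8%


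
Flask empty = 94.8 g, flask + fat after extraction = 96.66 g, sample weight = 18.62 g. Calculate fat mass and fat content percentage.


Fat mass = 96.66 - 94.8 = 1.86 g
Fat% = 1.86 / 18.62 x 100 = 10.0%


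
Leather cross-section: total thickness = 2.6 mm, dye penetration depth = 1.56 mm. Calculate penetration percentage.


60.0%


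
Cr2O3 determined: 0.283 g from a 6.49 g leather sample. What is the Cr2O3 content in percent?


4.36%


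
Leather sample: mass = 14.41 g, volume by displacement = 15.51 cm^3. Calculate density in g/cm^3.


Density = mass / volume
Density = 14.41 / 15.51 = 0.929 g/cm^3


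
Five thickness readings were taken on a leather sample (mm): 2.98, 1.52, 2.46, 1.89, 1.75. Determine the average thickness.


Sum = 2.98 + 1.52 + 2.46 + 1.89 + 1.75 = 10.60
Average = 10.60 / 5 = 2.12 mm


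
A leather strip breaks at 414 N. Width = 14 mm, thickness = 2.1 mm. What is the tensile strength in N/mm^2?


Cross-sectional area = 14 x 2.1 = 29.4 mm^2
Tensile strength = 414 / 29.4 = 14.08 N/mm^2


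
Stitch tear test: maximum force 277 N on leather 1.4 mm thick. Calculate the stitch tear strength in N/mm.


Stitch tear strength = force / thickness
STS = 277 / 1.4 = 197.9 N/mm


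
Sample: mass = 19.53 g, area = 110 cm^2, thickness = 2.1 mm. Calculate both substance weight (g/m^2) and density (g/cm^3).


SW = 19.53 / 110 x 10000 = 1775.5 g/m^2
Volume = 110 x 2.1 / 10 = 23.10 cm^3
Density = 19.53 / 23.10 = 0.845 g/cm^3


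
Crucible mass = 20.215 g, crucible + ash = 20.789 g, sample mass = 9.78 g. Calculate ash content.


Ash mass = 20.789 - 20.215 = 0.574 g
Ash% = 0.574 / 9.78 x 100 = 5.87%


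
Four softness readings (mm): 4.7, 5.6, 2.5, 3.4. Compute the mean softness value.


Sum = 4.7 + 5.6 + 2.5 + 3.4
Mean = 16.2 / 4 = 4.05 mm


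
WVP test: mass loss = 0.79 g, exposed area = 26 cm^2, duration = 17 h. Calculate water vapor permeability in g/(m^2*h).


WVP = mass_loss / (area x time) x 10000
WVP = 0.79 / (26 x 17) x 10000
WVP = 0.79 / 442 x 10000 = 17.87 g/(m^2*h)


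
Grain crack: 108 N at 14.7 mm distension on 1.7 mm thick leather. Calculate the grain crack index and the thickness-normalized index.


Crack index = 7.3 N/mm
Normalized index = 4.3 N/mm per mm

Crack index = 108 / 14.7 = 7.3 N/mm
Normalized = 7.3 / 1.7 = 4.3 N/mm per mm


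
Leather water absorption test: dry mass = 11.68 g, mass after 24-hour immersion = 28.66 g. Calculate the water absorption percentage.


145.4%

Water absorbed = 28.66 - 11.68 = 16.98 g
WA% = 16.98 / 11.68 x 100 = 145.4%


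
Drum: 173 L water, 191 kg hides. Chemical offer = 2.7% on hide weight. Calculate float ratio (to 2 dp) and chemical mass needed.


Float ratio = 0.91
Chemical needed = 5.157 kg


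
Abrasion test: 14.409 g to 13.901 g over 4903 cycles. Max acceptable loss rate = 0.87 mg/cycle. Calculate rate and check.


Loss = 14.409 - 13.901 = 0.508 g
Rate = 0.508 g / 4903 cycles x 1000 = 0.104 mg/cycle
Max = 0.87 mg/cycle
Passes: Yes


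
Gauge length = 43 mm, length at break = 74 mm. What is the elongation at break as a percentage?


Extension = 74 - 43 = 31 mm
Elongation = 31 / 43 x 100 = 72.1%


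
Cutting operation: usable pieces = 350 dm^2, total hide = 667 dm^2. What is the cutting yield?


Yield = usable / total x 100
Yield = 350 / 667 x 100 = 52.5%


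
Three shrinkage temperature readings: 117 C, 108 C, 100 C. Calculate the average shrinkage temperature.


108.3 C

Average = (117 + 108 + 100) / 3
Average = 325 / 3 = 108.3 C


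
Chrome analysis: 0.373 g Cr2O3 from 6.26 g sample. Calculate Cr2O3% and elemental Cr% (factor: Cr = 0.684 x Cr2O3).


Cr2O3% = 0.373 / 6.26 x 100 = 5.96%
Cr% = 5.96 x 0.684 = 4.08%


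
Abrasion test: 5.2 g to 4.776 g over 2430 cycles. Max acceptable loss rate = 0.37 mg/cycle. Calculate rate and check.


Rate = 0.174 mg/cycle
Passes: Yes


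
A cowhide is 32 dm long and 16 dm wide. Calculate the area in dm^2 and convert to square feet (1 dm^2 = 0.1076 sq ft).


Area = 32 x 16 = 512 dm^2
Conversion: 512 x 0.1076 = 55.09 sq ft


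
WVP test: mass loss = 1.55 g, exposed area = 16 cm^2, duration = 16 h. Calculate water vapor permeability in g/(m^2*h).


WVP = mass_loss / (area x time) x 10000
WVP = 1.55 / (16 x 16) x 10000
WVP = 1.55 / 256 x 10000 = 60.55 g/(m^2*h)


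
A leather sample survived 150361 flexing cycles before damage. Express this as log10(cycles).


log10(150361) = 5.18


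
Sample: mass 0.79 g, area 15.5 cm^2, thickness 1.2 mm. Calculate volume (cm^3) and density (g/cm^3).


Thickness in cm = 1.2 / 10 = 0.12 cm
Volume = 15.5 x 0.12 = 1.860 cm^3
Density = 0.79 / 1.860 = 0.425 g/cm^3


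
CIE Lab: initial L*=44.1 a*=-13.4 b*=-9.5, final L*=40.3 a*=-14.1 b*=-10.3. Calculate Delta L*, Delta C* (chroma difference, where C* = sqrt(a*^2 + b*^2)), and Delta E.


Delta L* = -3.8
Delta C* = 1.04
Delta E = 3.95

Delta L* = 40.3 - 44.1 = -3.8
C1* = sqrt((-13.4)^2 + (-9.5)^2) = 16.426
C2* = sqrt((-14.1)^2 + (-10.3)^2) = 17.461
Delta C* = 17.461 - 16.426 = 1.04
Delta E = sqrt((-3.8)^2 + (-0.7)^2 + (-0.8)^2) = 3.95


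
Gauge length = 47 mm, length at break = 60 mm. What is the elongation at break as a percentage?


27.7%

Extension = 60 - 47 = 13 mm
Elongation = 13 / 47 x 100 = 27.7%


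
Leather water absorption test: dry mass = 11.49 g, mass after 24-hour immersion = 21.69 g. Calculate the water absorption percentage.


88.8%

Water absorbed = 21.69 - 11.49 = 10.20 g
WA% = 10.20 / 11.49 x 100 = 88.8%


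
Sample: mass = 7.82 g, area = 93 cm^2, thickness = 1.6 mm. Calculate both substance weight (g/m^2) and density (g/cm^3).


Substance weight = 840.9 g/m^2
Density = 0.526 g/cm^3

SW = 7.82 / 93 x 10000 = 840.9 g/m^2
Volume = 93 x 1.6 / 10 = 14.88 cm^3
Density = 7.82 / 14.88 = 0.526 g/cm^3


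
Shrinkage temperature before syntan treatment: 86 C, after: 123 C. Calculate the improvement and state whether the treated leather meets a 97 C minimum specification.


Improvement = 37 C
Meets 97 C spec: Yes

Improvement = 123 - 86 = 37 C
Spec check: 123 C >= 97 C? Yes


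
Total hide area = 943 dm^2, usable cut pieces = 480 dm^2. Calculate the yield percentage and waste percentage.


Yield = 480 / 943 x 100 = 50.9%
Waste = 943 - 480 = 463 dm^2
Waste% = 100 - 50.9 = 49.1%


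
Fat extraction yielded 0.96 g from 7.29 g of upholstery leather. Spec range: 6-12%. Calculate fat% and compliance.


Fat content = 13.2%
Compliant: No

Fat% = 0.96 / 7.29 x 100 = 13.2%
Spec range: 6-12%
Compliant: No


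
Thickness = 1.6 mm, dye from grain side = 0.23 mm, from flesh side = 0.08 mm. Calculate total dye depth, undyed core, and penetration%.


Total dyed = 0.31 mm
Undyed core = 1.29 mm
Penetration = 19.4%


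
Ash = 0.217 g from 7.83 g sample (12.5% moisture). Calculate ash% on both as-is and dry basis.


As-is ash = 2.77%
Dry-basis ash = 3.17%


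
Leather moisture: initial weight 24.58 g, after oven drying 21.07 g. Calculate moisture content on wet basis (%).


Moisture = 24.58 - 21.07 = 3.51 g
MC = 3.51 / 24.58 x 100 = 14.3%


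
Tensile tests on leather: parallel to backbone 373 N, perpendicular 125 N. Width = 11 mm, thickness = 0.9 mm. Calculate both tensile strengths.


Parallel = 37.68 N/mm^2
Perpendicular = 12.63 N/mm^2

Area = 11 x 0.9 = 9.9 mm^2
TS (parallel) = 373 / 9.9 = 37.68 N/mm^2
TS (perpendicular) = 125 / 9.9 = 12.63 N/mm^2


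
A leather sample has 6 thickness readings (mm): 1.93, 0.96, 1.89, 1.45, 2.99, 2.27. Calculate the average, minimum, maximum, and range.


Sum = 11.49
Average = 11.49 / 6 = 1.92 mm
Minimum = 0.96 mm
Maximum = 2.99 mm
Range = 2.99 - 0.96 = 2.03 mm


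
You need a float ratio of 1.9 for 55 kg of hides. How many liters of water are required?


104.5 L

Water = hide weight x target ratio
Water = 55 x 1.9 = 104.5 L


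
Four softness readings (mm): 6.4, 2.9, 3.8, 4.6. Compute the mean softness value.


Sum = 6.4 + 2.9 + 3.8 + 4.6
Mean = 17.7 / 4 = 4.43 mm


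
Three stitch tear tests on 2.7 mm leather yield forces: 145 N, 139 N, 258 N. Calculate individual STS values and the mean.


STS1 = 145 / 2.7 = 53.7 N/mm
STS2 = 139 / 2.7 = 51.5 N/mm
STS3 = 258 / 2.7 = 95.6 N/mm
Mean = (53.7 + 51.5 + 95.6) / 3 = 66.9 N/mm


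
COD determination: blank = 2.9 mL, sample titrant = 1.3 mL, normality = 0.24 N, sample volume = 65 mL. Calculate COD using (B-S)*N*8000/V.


47.3 mg/L

COD = (2.9 - 1.3) x 0.24 x 8000 / 65
COD = 1.6 x 0.24 x 8000 / 65
COD = 47.3 mg/L


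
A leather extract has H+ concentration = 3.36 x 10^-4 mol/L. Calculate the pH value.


pH = -log10[H+]
pH = -log10(3.36 x 10^-4) = 3.47


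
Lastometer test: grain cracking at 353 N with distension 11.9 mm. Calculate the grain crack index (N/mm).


29.7 N/mm

Grain crack index = force / distension
Index = 353 / 11.9 = 29.7 N/mm


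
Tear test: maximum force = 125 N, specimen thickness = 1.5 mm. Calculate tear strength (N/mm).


Tear strength = force / thickness
Tear = 125 / 1.5 = 83.3 N/mm


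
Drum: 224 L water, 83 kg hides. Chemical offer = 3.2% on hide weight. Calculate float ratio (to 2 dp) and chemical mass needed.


Float ratio = 224 / 83 = 2.70
Chemical = 83 x 3.2 / 100 = 2.656 kg


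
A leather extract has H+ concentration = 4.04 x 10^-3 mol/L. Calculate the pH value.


pH = 2.39

pH = -log10[H+]
pH = -log10(4.04 x 10^-3) = 2.39


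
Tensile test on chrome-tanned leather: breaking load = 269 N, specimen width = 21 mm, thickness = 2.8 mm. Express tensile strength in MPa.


Cross-section = 21 x 2.8 = 58.8 mm^2
TS = 269 / 58.8 = 4.57 MPa
(1 N/mm^2 = 1 MPa)


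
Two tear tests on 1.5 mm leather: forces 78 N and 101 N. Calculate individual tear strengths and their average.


Tear 1 = 78 / 1.5 = 52.0 N/mm
Tear 2 = 101 / 1.5 = 67.3 N/mm
Average = (52.0 + 67.3) / 2 = 59.7 N/mm


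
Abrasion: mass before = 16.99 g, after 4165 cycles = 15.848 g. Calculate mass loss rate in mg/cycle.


Mass loss = 16.99 - 15.848 = 1.142 g
Rate = 1.142 / 4165 x 1000 = 0.274 mg/cycle


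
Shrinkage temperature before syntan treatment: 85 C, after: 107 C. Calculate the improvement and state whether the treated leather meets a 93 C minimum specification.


Improvement = 107 - 85 = 22 C
Spec check: 107 C >= 93 C? Yes


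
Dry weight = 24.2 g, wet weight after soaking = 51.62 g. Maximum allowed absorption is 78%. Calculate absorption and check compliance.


Absorption = 113.3%
Compliant: No

WA = (51.62 - 24.2) / 24.2 x 100 = 113.3%
Maximum allowed: 78%
Compliant: No


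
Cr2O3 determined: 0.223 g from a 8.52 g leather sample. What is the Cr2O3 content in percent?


2.62%


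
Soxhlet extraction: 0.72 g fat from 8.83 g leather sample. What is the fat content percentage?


8.2%

Fat content = 0.72 / 8.83 x 100
Fat = 8.2%


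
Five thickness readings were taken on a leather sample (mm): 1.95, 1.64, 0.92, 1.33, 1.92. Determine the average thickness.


1.55 mm


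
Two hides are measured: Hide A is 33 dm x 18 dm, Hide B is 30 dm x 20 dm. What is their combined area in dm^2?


Hide A area = 33 x 18 = 594 dm^2
Hide B area = 30 x 20 = 600 dm^2
Total = 594 + 600 = 1194 dm^2


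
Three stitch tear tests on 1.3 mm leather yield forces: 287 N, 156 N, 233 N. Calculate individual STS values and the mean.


STS1 = 287 / 1.3 = 220.8 N/mm
STS2 = 156 / 1.3 = 120.0 N/mm
STS3 = 233 / 1.3 = 179.2 N/mm
Mean = (220.8 + 120.0 + 179.2) / 3 = 173.3 N/mm


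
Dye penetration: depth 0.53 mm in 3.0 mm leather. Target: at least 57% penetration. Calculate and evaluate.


Penetration = 0.53 / 3.0 x 100 = 17.7%
Target: 57%
Meets target: No


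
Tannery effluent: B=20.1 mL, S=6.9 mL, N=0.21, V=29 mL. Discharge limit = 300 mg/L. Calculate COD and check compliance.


COD = (20.1 - 6.9) x 0.21 x 8000 / 29 = 764.7 mg/L
Limit: 300 mg/L
Compliant: No


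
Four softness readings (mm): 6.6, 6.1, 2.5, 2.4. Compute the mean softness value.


4.40 mm

Sum = 6.6 + 6.1 + 2.5 + 2.4
Mean = 17.6 / 4 = 4.40 mm


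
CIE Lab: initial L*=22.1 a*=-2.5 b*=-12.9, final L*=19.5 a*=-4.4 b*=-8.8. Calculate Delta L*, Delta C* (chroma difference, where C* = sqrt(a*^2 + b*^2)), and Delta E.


Delta L* = -2.6
Delta C* = -3.30
Delta E = 5.21


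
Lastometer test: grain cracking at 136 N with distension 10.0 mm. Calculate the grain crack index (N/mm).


13.6 N/mm

Grain crack index = force / distension
Index = 136 / 10.0 = 13.6 N/mm


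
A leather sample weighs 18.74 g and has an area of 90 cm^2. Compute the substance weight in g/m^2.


2082.2 g/m^2


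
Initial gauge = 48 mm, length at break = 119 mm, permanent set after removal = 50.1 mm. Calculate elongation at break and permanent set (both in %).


Elongation at break = 147.9%
Permanent set = 4.4%


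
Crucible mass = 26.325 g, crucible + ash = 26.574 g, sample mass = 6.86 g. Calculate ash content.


Ash mass = 26.574 - 26.325 = 0.249 g
Ash% = 0.249 / 6.86 x 100 = 3.63%


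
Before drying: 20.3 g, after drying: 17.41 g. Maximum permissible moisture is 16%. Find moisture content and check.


Moisture content = 14.2%
Acceptable: Yes


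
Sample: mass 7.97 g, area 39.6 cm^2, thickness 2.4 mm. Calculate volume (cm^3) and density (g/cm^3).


Thickness in cm = 2.4 / 10 = 0.24 cm
Volume = 39.6 x 0.24 = 9.504 cm^3
Density = 7.97 / 9.504 = 0.839 g/cm^3


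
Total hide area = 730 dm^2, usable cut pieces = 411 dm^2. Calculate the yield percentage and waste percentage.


Yield = 411 / 730 x 100 = 56.3%
Waste = 730 - 411 = 319 dm^2
Waste% = 100 - 56.3 = 43.7%


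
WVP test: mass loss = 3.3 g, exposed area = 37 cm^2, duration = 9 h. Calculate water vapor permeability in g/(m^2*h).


WVP = mass_loss / (area x time) x 10000
WVP = 3.3 / (37 x 9) x 10000
WVP = 3.3 / 333 x 10000 = 99.10 g/(m^2*h)


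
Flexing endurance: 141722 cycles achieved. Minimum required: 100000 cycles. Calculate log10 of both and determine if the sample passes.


Achieved: log10 = 5.15
Required: log10 = 5.00
Passes: Yes

log10(141722) = 5.15
log10(100000) = 5.00
Passes: Yes


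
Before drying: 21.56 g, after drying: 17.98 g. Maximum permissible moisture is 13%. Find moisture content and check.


MC = (21.56 - 17.98) / 21.56 x 100 = 16.6%
Maximum: 13%
Acceptable: No


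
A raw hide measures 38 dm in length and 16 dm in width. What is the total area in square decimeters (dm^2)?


Area = length x width
Area = 38 x 16 = 608 dm^2


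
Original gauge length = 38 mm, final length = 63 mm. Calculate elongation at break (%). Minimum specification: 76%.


Elongation = 65.8%
Meets spec: No


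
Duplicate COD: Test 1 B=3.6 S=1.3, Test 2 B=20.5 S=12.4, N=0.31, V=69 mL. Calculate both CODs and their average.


COD1 = 82.7 mg/L
COD2 = 291.1 mg/L
Average = 186.9 mg/L

COD1 = (3.6 - 1.3) x 0.31 x 8000 / 69 = 82.7 mg/L
COD2 = (20.5 - 12.4) x 0.31 x 8000 / 69 = 291.1 mg/L
Average = (82.7 + 291.1) / 2 = 186.9 mg/L


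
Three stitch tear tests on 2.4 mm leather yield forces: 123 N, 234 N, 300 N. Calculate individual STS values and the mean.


STS1 = 123 / 2.4 = 51.3 N/mm
STS2 = 234 / 2.4 = 97.5 N/mm
STS3 = 300 / 2.4 = 125.0 N/mm
Mean = (51.3 + 97.5 + 125.0) / 3 = 91.3 N/mm


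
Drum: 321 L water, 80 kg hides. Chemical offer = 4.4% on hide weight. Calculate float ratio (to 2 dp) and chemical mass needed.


Float ratio = 4.01
Chemical needed = 3.52 kg


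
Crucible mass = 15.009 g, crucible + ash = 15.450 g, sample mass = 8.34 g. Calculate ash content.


Ash mass = 15.450 - 15.009 = 0.441 g
Ash% = 0.441 / 8.34 x 100 = 5.29%


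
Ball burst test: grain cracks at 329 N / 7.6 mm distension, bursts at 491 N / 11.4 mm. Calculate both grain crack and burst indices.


Crack index = 43.3 N/mm
Burst index = 43.1 N/mm


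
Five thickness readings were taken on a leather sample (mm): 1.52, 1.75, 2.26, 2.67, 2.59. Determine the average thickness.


2.16 mm

Sum = 1.52 + 1.75 + 2.26 + 2.67 + 2.59 = 10.79
Average = 10.79 / 5 = 2.16 mm


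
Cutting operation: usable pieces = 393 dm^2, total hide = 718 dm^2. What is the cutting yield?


54.7%


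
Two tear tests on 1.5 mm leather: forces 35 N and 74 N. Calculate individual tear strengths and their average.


Tear 1 = 35 / 1.5 = 23.3 N/mm
Tear 2 = 74 / 1.5 = 49.3 N/mm
Average = (23.3 + 49.3) / 2 = 36.3 N/mm


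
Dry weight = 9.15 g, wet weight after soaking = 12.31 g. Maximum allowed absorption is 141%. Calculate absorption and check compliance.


Absorption = 34.5%
Compliant: Yes


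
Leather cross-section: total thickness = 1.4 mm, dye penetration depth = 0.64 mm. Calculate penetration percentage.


Penetration% = 0.64 / 1.4 x 100
Penetration = 45.7%


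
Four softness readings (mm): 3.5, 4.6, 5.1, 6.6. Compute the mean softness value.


Sum = 3.5 + 4.6 + 5.1 + 6.6
Mean = 19.8 / 4 = 4.95 mm


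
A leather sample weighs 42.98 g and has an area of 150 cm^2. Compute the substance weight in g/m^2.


2865.3 g/m^2

Substance weight = mass / area x 10000
SW = 42.98 / 150 x 10000
SW = 2865.3 g/m^2


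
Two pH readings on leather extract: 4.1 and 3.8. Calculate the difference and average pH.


Difference = |4.1 - 3.8| = 0.3
Average = (4.1 + 3.8) / 2 = 3.95
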